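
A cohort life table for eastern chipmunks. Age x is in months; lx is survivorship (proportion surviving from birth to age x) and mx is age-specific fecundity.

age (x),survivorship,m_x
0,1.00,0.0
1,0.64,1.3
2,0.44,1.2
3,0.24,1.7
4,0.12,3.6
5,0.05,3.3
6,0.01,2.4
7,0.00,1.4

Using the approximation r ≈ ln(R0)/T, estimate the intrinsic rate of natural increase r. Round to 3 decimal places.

R0 = Σ lx·mx = 0 + 0.832 + 0.528 + 0.408 + 0.432 + 0.165 + 0.024 + 0 = 2.389
Σ x·lx·mx = 5.809; T = 5.809/2.389 = 2.43156…
r ≈ ln(R0)/T = ln(2.389)/2.43156… = 0.35815… → 0.358

0.358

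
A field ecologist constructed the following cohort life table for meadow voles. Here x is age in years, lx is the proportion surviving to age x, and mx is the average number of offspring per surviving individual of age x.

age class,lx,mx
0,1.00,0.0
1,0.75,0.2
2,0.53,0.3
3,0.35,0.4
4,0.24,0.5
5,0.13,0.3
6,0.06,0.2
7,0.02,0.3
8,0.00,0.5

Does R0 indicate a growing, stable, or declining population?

R0 = Σ lx·mx = 0 + 0.15 + 0.159 + 0.14 + 0.12 + 0.039 + 0.012 + 0.006 + 0 = 0.626
R0 < 1, so the population is declining.

declining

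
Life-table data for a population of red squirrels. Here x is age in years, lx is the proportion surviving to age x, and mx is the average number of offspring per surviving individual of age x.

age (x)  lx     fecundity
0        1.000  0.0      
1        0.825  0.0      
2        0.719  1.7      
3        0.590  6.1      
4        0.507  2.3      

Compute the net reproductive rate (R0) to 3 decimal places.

lx·mx by age: 0, 0, 1.2223, 3.599, 1.1661
R0 = Σ lx·mx = 5.9874 → 5.987

5.987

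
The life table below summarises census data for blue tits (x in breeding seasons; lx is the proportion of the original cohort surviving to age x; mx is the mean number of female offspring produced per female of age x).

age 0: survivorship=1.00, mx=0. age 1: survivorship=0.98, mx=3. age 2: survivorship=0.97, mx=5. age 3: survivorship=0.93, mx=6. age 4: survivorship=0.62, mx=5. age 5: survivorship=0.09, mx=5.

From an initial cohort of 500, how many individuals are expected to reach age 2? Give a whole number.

Expected survivors = N0 · l_2 = 500 × 0.97 = 485 → 485

485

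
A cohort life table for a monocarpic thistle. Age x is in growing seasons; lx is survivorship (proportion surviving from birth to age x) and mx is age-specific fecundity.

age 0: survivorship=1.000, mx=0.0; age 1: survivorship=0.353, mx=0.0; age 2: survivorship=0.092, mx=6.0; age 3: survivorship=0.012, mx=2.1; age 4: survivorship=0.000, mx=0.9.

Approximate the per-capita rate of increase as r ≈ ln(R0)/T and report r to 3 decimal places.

R0 = Σ lx·mx = 0 + 0 + 0.552 + 0.0252 + 0 = 0.5772
Σ x·lx·mx = 1.1796; T = 1.1796/0.5772 = 2.04366…
r ≈ ln(R0)/T = ln(0.5772)/2.04366… = -0.26891… → -0.269

-0.269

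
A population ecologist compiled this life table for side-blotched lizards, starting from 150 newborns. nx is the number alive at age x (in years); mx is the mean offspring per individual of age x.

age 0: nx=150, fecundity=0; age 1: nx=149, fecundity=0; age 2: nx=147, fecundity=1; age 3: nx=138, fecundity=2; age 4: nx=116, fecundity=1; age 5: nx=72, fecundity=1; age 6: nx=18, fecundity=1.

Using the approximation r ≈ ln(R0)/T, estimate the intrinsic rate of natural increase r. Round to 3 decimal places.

0.439

lx = nx/n0 = nx/150: 1, 0.99333…, 0.98, 0.92, 0.77333…, 0.48, 0.12
R0 = Σ lx·mx = 0 + 0 + 0.98 + 1.84 + 0.77333… + 0.48 + 0.12 = 4.193333…
Σ x·lx·mx = 13.693333…; T = 13.693333…/4.193333… = 3.2655…
r ≈ ln(R0)/T = ln(4.193333…)/3.2655… = 0.43898… → 0.439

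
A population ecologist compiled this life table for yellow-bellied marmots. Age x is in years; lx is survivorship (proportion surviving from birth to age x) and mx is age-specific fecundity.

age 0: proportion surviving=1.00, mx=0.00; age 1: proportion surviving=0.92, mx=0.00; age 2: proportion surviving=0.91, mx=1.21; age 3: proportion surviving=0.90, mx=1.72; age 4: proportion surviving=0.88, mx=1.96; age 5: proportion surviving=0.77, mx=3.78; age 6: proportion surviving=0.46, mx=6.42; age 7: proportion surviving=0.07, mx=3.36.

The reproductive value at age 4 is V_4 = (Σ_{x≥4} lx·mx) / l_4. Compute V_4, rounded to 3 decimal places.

lx·mx for x ≥ 4: 1.7248, 2.9106, 2.9532, 0.2352 → sum = 7.8238
V_4 = 7.8238 / l_4 = 7.8238 / 0.88 = 8.890682… → 8.891

8.891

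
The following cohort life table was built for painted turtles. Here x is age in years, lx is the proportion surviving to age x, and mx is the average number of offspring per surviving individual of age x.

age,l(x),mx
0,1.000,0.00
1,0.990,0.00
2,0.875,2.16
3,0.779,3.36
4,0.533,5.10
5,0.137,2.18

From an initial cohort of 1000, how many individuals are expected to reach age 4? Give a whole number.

Expected survivors = N0 · l_4 = 1000 × 0.533 = 533 → 533

533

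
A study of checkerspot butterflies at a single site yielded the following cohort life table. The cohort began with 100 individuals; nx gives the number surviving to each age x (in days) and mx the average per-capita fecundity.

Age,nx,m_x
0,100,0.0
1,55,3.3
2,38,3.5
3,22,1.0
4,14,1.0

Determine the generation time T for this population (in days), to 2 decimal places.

1.62

lx = nx/n0 = nx/100: 1, 0.55, 0.38, 0.22, 0.14
lx·mx: 0, 1.815, 1.33, 0.22, 0.14 → R0 = 3.505
x·lx·mx: 0, 1.815, 2.66, 0.66, 0.56 → Σ = 5.695
T = 5.695 / 3.505 = 1.624822… → 1.62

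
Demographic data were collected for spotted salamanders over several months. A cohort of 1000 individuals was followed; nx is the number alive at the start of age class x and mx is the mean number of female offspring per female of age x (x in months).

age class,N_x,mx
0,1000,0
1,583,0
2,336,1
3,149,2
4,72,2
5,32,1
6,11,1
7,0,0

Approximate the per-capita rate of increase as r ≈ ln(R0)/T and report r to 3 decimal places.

lx = nx/n0 = nx/1000: 1, 0.583, 0.336, 0.149, 0.072, 0.032, 0.011, 0
R0 = Σ lx·mx = 0 + 0 + 0.336 + 0.298 + 0.144 + 0.032 + 0.011 + 0 = 0.821
Σ x·lx·mx = 2.368; T = 2.368/0.821 = 2.88429…
r ≈ ln(R0)/T = ln(0.821)/2.88429… = -0.06838… → -0.068

-0.068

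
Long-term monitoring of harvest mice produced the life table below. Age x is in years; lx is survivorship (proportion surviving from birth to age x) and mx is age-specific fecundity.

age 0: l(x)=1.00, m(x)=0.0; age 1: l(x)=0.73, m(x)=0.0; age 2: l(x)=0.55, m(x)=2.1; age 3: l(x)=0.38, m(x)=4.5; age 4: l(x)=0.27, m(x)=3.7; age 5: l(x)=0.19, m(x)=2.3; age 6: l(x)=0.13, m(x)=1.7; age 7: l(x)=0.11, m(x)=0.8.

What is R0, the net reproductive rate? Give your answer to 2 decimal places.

lx·mx by age: 0, 0, 1.155, 1.71, 0.999, 0.437, 0.221, 0.088
R0 = Σ lx·mx = 4.61 → 4.61

4.61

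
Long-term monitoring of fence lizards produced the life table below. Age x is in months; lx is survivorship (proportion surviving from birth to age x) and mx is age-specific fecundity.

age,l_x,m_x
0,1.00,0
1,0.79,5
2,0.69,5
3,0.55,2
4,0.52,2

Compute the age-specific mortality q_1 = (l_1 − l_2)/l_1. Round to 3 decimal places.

q_1 = (l_1 − l_2) / l_1 = (0.79 − 0.69) / 0.79
     = 0.1 / 0.79 = 0.126582… → 0.127

0.127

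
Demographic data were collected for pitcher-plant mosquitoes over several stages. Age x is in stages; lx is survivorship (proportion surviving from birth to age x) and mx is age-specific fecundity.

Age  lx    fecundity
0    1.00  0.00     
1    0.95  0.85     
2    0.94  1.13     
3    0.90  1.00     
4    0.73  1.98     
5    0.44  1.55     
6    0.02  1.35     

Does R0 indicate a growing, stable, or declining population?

growing

R0 = Σ lx·mx = 0 + 0.8075 + 1.0622 + 0.9 + 1.4454 + 0.682 + 0.027 = 4.9241
R0 > 1, so the population is growing.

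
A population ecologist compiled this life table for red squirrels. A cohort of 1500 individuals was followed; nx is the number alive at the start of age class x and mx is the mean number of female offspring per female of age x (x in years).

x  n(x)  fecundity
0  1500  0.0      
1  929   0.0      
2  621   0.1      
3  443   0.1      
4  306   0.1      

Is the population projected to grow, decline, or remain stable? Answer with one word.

lx = nx/n0 = nx/1500: 1, 0.61933…, 0.414, 0.29533…, 0.204
R0 = Σ lx·mx = 0 + 0 + 0.0414 + 0.029533… + 0.0204 = 0.091333…
R0 < 1, so the population is declining.

declining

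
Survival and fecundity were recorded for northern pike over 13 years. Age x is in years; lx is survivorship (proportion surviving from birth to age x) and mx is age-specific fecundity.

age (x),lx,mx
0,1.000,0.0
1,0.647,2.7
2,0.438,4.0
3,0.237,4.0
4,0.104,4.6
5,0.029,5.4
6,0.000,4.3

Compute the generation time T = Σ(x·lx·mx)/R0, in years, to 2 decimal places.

lx·mx: 0, 1.7469, 1.752, 0.948, 0.4784, 0.1566, 0 → R0 = 5.0819
x·lx·mx: 0, 1.7469, 3.504, 2.844, 1.9136, 0.783, 0 → Σ = 10.7915
T = 10.7915 / 5.0819 = 2.123517… → 2.12

2.12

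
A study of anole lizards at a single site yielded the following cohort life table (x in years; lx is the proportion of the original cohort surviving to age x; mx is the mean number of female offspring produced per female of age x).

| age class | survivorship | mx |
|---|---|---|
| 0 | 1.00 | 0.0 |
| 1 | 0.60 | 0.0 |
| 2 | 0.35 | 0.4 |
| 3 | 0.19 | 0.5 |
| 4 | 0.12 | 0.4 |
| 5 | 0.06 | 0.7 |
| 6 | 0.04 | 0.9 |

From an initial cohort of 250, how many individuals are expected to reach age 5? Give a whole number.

Expected survivors = N0 · l_5 = 250 × 0.06 = 15 → 15

15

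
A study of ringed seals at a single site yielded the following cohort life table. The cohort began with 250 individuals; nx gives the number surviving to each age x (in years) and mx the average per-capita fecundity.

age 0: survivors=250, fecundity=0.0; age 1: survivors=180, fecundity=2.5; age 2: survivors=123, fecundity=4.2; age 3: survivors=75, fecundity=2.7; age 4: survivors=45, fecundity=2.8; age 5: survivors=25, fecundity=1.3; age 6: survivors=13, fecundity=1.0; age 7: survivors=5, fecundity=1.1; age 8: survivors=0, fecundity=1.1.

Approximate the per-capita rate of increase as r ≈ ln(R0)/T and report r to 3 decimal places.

lx = nx/n0 = nx/250: 1, 0.72, 0.492, 0.3, 0.18, 0.1, 0.052, 0.02, 0
R0 = Σ lx·mx = 0 + 1.8 + 2.0664 + 0.81 + 0.504 + 0.13 + 0.052 + 0.022 + 0 = 5.3844
Σ x·lx·mx = 11.4948; T = 11.4948/5.3844 = 2.13483…
r ≈ ln(R0)/T = ln(5.3844)/2.13483… = 0.78859… → 0.789

0.789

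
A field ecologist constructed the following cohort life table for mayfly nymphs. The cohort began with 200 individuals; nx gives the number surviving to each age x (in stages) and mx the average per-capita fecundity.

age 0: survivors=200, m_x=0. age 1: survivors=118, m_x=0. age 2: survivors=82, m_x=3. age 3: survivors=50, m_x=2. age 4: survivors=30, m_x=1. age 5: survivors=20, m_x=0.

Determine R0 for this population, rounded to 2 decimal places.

lx = nx/n0 = nx/200: 1, 0.59, 0.41, 0.25, 0.15, 0.1
lx·mx by age: 0, 0, 1.23, 0.5, 0.15, 0
R0 = Σ lx·mx = 1.88 → 1.88

1.88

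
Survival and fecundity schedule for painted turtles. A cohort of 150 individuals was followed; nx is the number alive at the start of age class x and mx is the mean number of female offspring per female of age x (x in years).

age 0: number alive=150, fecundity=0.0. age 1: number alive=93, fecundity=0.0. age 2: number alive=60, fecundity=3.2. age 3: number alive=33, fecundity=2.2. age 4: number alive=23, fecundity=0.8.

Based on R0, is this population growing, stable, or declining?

growing

lx = nx/n0 = nx/150: 1, 0.62, 0.4, 0.22, 0.15333…
R0 = Σ lx·mx = 0 + 0 + 1.28 + 0.484 + 0.122667… = 1.886667…
R0 > 1, so the population is growing.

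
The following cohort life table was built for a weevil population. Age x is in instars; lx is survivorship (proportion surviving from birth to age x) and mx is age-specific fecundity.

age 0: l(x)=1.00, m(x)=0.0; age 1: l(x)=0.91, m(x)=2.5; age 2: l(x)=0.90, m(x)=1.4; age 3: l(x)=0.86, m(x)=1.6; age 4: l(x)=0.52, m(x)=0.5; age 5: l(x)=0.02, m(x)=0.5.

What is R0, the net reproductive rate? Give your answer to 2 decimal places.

lx·mx by age: 0, 2.275, 1.26, 1.376, 0.26, 0.01
R0 = Σ lx·mx = 5.181 → 5.18

5.18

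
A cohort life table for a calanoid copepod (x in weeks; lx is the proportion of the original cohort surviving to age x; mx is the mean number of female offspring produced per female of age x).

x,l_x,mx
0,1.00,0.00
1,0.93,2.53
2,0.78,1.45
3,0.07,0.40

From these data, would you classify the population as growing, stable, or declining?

growing

R0 = Σ lx·mx = 0 + 2.3529 + 1.131 + 0.028 = 3.5119
R0 > 1, so the population is growing.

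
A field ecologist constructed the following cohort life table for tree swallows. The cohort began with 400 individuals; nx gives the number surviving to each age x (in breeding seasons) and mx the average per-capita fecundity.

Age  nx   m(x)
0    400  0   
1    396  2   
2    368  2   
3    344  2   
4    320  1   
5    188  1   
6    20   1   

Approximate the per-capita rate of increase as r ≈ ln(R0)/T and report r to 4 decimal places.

lx = nx/n0 = nx/400: 1, 0.99, 0.92, 0.86, 0.8, 0.47, 0.05
R0 = Σ lx·mx = 0 + 1.98 + 1.84 + 1.72 + 0.8 + 0.47 + 0.05 = 6.86
Σ x·lx·mx = 16.67; T = 16.67/6.86 = 2.43003…
r ≈ ln(R0)/T = ln(6.86)/2.43003… = 0.792463… → 0.7925

0.7925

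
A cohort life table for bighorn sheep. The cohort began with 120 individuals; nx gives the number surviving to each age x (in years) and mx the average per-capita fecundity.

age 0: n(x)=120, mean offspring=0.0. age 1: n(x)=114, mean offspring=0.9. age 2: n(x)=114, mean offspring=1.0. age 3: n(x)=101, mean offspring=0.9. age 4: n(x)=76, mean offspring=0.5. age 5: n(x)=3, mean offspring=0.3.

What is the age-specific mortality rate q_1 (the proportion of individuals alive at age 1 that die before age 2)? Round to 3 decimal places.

lx = nx/n0 = nx/120: 1, 0.95, 0.95, 0.84167…, 0.63333…, 0.025
q_1 = (l_1 − l_2) / l_1 = (0.95 − 0.95) / 0.95
     = 0 / 0.95 = 0 → 0.000

0.000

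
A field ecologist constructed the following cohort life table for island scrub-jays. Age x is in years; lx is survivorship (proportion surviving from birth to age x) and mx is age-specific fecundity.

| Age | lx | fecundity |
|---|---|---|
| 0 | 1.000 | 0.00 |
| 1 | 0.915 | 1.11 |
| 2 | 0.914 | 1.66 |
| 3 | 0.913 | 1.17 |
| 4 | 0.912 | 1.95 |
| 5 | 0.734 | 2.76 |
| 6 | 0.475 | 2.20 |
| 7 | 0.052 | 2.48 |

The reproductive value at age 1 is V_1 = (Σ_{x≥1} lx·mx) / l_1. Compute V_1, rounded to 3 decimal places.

lx·mx for x ≥ 1: 1.01565, 1.51724, 1.06821, 1.7784, 2.02584, 1.045, 0.12896 → sum = 8.5793
V_1 = 8.5793 / l_1 = 8.5793 / 0.915 = 9.376284… → 9.376

9.376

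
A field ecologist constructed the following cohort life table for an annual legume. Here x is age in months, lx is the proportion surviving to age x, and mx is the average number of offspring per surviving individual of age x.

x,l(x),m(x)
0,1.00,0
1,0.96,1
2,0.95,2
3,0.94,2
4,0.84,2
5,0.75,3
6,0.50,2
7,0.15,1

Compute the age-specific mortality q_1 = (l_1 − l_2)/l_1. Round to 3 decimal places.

0.010

q_1 = (l_1 − l_2) / l_1 = (0.96 − 0.95) / 0.96
     = 0.01 / 0.96 = 0.010417… → 0.010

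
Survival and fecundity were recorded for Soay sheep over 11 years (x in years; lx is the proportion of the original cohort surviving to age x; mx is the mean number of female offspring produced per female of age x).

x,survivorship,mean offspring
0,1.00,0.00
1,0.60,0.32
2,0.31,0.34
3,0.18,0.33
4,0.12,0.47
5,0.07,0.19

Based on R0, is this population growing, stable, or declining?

declining

R0 = Σ lx·mx = 0 + 0.192 + 0.1054 + 0.0594 + 0.0564 + 0.0133 = 0.4265
R0 < 1, so the population is declining.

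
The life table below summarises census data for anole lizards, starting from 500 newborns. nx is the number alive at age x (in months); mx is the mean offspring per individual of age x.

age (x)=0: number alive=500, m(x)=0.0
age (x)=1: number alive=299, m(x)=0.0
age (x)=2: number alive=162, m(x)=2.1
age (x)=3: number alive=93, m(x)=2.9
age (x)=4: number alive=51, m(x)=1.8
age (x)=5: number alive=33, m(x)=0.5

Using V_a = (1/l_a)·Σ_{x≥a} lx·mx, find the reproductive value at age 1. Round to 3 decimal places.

2.402

lx = nx/n0 = nx/500: 1, 0.598, 0.324, 0.186, 0.102, 0.066
lx·mx for x ≥ 1: 0, 0.6804, 0.5394, 0.1836, 0.033 → sum = 1.4364
V_1 = 1.4364 / l_1 = 1.4364 / 0.598 = 2.402007… → 2.402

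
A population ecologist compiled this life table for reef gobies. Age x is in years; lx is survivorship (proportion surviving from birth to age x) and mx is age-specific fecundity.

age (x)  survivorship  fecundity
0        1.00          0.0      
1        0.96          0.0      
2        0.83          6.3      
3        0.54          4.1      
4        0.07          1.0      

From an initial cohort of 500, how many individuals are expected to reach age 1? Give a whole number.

480

Expected survivors = N0 · l_1 = 500 × 0.96 = 480 → 480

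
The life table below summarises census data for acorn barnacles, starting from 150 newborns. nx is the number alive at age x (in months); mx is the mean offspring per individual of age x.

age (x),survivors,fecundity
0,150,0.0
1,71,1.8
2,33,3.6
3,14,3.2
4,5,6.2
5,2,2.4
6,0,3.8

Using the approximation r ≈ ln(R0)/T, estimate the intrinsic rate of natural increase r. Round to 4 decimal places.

0.3939

lx = nx/n0 = nx/150: 1, 0.47333…, 0.22, 0.09333…, 0.03333…, 0.01333…, 0
R0 = Σ lx·mx = 0 + 0.852… + 0.792 + 0.29867… + 0.20667… + 0.032… + 0 = 2.181333…
Σ x·lx·mx = 4.318667…; T = 4.318667…/2.181333… = 1.97983…
r ≈ ln(R0)/T = ln(2.181333…)/1.97983… = 0.393941… → 0.3939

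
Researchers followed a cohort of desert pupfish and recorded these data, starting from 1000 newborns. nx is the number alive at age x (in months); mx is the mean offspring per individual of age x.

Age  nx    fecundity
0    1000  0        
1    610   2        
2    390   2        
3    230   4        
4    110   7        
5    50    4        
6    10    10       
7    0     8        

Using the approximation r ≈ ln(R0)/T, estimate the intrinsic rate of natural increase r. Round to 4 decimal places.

lx = nx/n0 = nx/1000: 1, 0.61, 0.39, 0.23, 0.11, 0.05, 0.01, 0
R0 = Σ lx·mx = 0 + 1.22 + 0.78 + 0.92 + 0.77 + 0.2 + 0.1 + 0 = 3.99
Σ x·lx·mx = 10.22; T = 10.22/3.99 = 2.5614…
r ≈ ln(R0)/T = ln(3.99)/2.5614… = 0.540247… → 0.5402

0.5402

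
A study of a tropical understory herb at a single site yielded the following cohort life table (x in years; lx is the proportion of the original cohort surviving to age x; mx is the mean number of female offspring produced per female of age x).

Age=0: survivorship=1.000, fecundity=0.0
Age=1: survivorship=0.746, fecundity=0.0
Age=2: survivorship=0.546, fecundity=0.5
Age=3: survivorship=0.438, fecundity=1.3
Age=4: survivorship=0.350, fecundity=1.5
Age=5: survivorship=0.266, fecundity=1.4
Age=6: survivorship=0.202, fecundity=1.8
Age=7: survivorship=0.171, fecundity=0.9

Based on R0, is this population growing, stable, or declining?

R0 = Σ lx·mx = 0 + 0 + 0.273 + 0.5694 + 0.525 + 0.3724 + 0.3636 + 0.1539 = 2.2573
R0 > 1, so the population is growing.

growing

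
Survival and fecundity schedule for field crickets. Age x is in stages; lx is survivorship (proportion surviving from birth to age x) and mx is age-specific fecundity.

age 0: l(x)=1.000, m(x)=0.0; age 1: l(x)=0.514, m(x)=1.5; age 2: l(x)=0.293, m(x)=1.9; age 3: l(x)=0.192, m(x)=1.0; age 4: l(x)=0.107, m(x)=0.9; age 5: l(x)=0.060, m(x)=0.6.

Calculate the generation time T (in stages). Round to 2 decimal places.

lx·mx: 0, 0.771, 0.5567, 0.192, 0.0963, 0.036 → R0 = 1.652
x·lx·mx: 0, 0.771, 1.1134, 0.576, 0.3852, 0.18 → Σ = 3.0256
T = 3.0256 / 1.652 = 1.831477… → 1.83

1.83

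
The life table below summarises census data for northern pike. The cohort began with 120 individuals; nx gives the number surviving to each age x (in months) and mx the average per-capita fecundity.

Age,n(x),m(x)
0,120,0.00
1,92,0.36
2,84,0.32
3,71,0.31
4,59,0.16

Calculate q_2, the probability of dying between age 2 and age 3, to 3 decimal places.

lx = nx/n0 = nx/120: 1, 0.76667…, 0.7, 0.59167…, 0.49167…
q_2 = (l_2 − l_3) / l_2 = (0.7 − 0.591667…) / 0.7
     = 0.108333… / 0.7 = 0.154762… → 0.155

0.155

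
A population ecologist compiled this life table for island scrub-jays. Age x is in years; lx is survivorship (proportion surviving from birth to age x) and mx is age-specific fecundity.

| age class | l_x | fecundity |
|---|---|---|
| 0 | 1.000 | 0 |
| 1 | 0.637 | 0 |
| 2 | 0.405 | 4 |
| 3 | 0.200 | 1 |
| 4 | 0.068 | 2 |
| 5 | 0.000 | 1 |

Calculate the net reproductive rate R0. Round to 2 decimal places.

1.96

lx·mx by age: 0, 0, 1.62, 0.2, 0.136, 0
R0 = Σ lx·mx = 1.956 → 1.96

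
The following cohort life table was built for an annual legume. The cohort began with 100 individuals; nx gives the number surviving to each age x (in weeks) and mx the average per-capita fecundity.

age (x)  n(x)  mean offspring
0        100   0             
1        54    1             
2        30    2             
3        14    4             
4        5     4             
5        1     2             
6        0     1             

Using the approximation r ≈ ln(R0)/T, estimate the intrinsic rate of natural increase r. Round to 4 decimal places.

0.2899

lx = nx/n0 = nx/100: 1, 0.54, 0.3, 0.14, 0.05, 0.01, 0
R0 = Σ lx·mx = 0 + 0.54 + 0.6 + 0.56 + 0.2 + 0.02 + 0 = 1.92
Σ x·lx·mx = 4.32; T = 4.32/1.92 = 2.25
r ≈ ln(R0)/T = ln(1.92)/2.25 = 0.289922… → 0.2899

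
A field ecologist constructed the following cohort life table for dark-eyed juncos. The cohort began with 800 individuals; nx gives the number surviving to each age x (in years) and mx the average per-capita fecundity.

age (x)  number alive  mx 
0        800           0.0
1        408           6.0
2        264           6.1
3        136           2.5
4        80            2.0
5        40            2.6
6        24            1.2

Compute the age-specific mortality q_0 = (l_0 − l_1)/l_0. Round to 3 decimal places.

lx = nx/n0 = nx/800: 1, 0.51, 0.33, 0.17, 0.1, 0.05, 0.03
q_0 = (l_0 − l_1) / l_0 = (1 − 0.51) / 1
     = 0.49 / 1 = 0.49 → 0.490

0.490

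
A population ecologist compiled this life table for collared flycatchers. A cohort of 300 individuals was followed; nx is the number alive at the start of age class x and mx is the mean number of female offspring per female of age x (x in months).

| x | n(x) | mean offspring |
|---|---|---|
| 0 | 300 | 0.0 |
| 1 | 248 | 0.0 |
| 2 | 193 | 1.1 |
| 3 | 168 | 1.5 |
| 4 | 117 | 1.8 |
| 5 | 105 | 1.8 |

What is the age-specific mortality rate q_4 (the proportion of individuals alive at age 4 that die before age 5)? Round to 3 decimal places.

lx = nx/n0 = nx/300: 1, 0.82667…, 0.64333…, 0.56, 0.39, 0.35
q_4 = (l_4 − l_5) / l_4 = (0.39 − 0.35) / 0.39
     = 0.04 / 0.39 = 0.102564… → 0.103

0.103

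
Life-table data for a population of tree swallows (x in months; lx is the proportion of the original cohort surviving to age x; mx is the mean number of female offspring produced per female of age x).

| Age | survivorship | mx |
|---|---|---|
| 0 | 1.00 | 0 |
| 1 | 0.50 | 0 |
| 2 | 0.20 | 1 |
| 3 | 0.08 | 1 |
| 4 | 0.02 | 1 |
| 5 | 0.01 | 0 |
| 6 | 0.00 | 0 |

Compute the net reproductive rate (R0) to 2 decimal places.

0.30

lx·mx by age: 0, 0, 0.2, 0.08, 0.02, 0, 0
R0 = Σ lx·mx = 0.3 → 0.30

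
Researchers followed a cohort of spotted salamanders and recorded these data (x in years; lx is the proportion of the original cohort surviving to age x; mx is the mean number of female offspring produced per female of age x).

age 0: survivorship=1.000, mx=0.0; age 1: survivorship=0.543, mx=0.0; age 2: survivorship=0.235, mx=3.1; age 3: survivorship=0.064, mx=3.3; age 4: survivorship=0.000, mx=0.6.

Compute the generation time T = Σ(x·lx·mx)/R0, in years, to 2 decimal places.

lx·mx: 0, 0, 0.7285, 0.2112, 0 → R0 = 0.9397
x·lx·mx: 0, 0, 1.457, 0.6336, 0 → Σ = 2.0906
T = 2.0906 / 0.9397 = 2.224753… → 2.22

2.22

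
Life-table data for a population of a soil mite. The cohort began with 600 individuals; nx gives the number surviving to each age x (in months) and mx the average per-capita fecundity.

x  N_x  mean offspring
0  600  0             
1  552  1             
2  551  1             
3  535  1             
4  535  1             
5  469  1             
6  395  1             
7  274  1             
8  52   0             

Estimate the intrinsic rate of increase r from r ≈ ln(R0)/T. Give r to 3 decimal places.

0.470

lx = nx/n0 = nx/600: 1, 0.92, 0.91833…, 0.89167…, 0.89167…, 0.78167…, 0.65833…, 0.45667…, 0.08667…
R0 = Σ lx·mx = 0 + 0.92 + 0.91833… + 0.89167… + 0.89167… + 0.78167… + 0.65833… + 0.45667… + 0 = 5.518333…
Σ x·lx·mx = 20.053333…; T = 20.053333…/5.518333… = 3.63395…
r ≈ ln(R0)/T = ln(5.518333…)/3.63395… = 0.47003… → 0.470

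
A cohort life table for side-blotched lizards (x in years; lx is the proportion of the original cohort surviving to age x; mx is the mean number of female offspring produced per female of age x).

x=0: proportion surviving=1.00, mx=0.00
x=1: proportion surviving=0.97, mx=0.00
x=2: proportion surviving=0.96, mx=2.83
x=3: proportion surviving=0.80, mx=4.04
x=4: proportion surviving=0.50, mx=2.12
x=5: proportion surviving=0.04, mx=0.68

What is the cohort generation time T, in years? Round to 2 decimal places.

2.77

lx·mx: 0, 0, 2.7168, 3.232, 1.06, 0.0272 → R0 = 7.036
x·lx·mx: 0, 0, 5.4336, 9.696, 4.24, 0.136 → Σ = 19.5056
T = 19.5056 / 7.036 = 2.772257… → 2.77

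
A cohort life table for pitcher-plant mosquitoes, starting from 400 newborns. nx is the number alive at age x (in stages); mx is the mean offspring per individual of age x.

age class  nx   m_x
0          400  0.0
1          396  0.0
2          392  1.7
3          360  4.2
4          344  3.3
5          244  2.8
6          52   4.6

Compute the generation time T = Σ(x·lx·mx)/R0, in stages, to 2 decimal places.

3.60

lx = nx/n0 = nx/400: 1, 0.99, 0.98, 0.9, 0.86, 0.61, 0.13
lx·mx: 0, 0, 1.666, 3.78, 2.838, 1.708, 0.598 → R0 = 10.59
x·lx·mx: 0, 0, 3.332, 11.34, 11.352, 8.54, 3.588 → Σ = 38.152
T = 38.152 / 10.59 = 3.602644… → 3.60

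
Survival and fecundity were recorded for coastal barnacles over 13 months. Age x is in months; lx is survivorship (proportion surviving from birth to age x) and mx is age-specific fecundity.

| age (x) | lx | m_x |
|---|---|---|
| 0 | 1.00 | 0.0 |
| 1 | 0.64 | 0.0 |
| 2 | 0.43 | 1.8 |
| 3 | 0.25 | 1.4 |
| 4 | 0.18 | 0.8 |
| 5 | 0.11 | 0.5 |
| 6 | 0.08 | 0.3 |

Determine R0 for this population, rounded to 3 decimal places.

lx·mx by age: 0, 0, 0.774, 0.35, 0.144, 0.055, 0.024
R0 = Σ lx·mx = 1.347 → 1.347

1.347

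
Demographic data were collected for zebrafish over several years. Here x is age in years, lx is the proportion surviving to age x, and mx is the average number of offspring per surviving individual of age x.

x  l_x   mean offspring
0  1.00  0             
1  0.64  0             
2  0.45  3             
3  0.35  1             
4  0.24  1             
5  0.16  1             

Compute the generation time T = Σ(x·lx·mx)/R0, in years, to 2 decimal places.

2.62

lx·mx: 0, 0, 1.35, 0.35, 0.24, 0.16 → R0 = 2.1
x·lx·mx: 0, 0, 2.7, 1.05, 0.96, 0.8 → Σ = 5.51
T = 5.51 / 2.1 = 2.62381… → 2.62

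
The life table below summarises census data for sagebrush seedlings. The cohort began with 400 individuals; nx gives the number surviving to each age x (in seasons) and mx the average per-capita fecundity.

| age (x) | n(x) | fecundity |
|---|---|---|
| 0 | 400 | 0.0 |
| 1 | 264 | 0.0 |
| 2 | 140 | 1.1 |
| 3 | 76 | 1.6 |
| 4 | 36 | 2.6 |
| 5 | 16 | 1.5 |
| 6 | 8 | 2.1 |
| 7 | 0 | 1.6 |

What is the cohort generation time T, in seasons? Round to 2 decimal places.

3.09

lx = nx/n0 = nx/400: 1, 0.66, 0.35, 0.19, 0.09, 0.04, 0.02, 0
lx·mx: 0, 0, 0.385, 0.304, 0.234, 0.06, 0.042, 0 → R0 = 1.025
x·lx·mx: 0, 0, 0.77, 0.912, 0.936, 0.3, 0.252, 0 → Σ = 3.17
T = 3.17 / 1.025 = 3.092683… → 3.09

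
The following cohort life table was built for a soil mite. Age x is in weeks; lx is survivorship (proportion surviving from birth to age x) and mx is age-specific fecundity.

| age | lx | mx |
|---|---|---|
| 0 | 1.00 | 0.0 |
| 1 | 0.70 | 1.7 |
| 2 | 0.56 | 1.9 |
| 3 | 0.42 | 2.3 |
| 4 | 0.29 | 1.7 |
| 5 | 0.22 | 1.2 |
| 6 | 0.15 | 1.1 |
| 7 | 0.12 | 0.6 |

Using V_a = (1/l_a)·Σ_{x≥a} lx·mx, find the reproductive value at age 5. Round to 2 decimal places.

lx·mx for x ≥ 5: 0.264, 0.165, 0.072 → sum = 0.501
V_5 = 0.501 / l_5 = 0.501 / 0.22 = 2.277273… → 2.28

2.28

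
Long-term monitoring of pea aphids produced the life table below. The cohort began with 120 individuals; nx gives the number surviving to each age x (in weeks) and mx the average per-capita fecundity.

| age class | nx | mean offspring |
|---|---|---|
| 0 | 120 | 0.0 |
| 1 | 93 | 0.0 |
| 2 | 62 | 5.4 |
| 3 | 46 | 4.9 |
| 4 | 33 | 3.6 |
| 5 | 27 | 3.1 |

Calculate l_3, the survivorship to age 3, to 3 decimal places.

l_3 = n_3/n_0 = 46/120 = 0.383333… → 0.383

0.383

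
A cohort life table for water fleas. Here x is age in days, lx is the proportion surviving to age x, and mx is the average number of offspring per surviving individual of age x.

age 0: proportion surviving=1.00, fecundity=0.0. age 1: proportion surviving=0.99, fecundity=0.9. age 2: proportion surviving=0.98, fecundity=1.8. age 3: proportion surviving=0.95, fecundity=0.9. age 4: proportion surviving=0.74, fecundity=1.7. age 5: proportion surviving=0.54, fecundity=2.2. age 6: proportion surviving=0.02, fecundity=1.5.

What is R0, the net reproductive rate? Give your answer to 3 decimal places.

5.986

lx·mx by age: 0, 0.891, 1.764, 0.855, 1.258, 1.188, 0.03
R0 = Σ lx·mx = 5.986 → 5.986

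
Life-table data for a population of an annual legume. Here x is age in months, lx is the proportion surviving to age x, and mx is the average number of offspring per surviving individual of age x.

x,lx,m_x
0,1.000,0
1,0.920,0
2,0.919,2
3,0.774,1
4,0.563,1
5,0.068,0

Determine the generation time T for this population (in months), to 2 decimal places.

lx·mx: 0, 0, 1.838, 0.774, 0.563, 0 → R0 = 3.175
x·lx·mx: 0, 0, 3.676, 2.322, 2.252, 0 → Σ = 8.25
T = 8.25 / 3.175 = 2.598425… → 2.60

2.60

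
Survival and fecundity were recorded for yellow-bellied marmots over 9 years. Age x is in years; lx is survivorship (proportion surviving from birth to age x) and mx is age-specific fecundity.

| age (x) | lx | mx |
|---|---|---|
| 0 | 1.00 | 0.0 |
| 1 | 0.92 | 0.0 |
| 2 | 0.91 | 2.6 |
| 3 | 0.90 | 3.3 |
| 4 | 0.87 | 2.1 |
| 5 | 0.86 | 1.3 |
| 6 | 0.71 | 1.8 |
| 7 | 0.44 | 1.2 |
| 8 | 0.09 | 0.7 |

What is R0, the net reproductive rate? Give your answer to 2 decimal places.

lx·mx by age: 0, 0, 2.366, 2.97, 1.827, 1.118, 1.278, 0.528, 0.063
R0 = Σ lx·mx = 10.15 → 10.15

10.15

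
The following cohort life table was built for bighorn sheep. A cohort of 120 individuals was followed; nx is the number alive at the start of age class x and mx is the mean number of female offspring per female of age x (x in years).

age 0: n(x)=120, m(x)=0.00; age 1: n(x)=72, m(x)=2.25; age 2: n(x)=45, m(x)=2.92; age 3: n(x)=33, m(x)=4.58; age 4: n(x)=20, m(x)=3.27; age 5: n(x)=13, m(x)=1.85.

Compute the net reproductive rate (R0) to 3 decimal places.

lx = nx/n0 = nx/120: 1, 0.6, 0.375, 0.275, 0.16667…, 0.10833…
lx·mx by age: 0, 1.35, 1.095, 1.2595, 0.545…, 0.200417…
R0 = Σ lx·mx = 4.449917… → 4.450

4.450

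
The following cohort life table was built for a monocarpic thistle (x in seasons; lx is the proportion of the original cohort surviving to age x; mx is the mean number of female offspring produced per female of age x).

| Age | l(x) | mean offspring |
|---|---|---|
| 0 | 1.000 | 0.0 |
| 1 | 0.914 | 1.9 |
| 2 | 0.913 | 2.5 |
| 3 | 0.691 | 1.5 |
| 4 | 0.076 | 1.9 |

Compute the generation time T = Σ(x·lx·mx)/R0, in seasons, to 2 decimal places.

lx·mx: 0, 1.7366, 2.2825, 1.0365, 0.1444 → R0 = 5.2
x·lx·mx: 0, 1.7366, 4.565, 3.1095, 0.5776 → Σ = 9.9887
T = 9.9887 / 5.2 = 1.920904… → 1.92

1.92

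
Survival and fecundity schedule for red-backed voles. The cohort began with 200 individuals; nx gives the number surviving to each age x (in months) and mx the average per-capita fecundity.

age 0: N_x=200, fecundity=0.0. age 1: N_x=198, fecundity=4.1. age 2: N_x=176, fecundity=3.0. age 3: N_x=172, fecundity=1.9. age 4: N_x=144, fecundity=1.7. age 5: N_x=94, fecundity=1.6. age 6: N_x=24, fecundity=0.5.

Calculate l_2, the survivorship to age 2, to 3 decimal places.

0.880

l_2 = n_2/n_0 = 176/200 = 0.88 → 0.880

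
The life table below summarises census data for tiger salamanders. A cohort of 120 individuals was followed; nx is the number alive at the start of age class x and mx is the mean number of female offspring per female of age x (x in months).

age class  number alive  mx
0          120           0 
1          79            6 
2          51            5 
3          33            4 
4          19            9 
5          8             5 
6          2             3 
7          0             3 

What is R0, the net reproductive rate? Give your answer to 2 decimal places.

8.98

lx = nx/n0 = nx/120: 1, 0.65833…, 0.425, 0.275, 0.15833…, 0.06667…, 0.01667…, 0
lx·mx by age: 0, 3.95…, 2.125, 1.1, 1.425…, 0.333333…, 0.05…, 0
R0 = Σ lx·mx = 8.983333… → 8.98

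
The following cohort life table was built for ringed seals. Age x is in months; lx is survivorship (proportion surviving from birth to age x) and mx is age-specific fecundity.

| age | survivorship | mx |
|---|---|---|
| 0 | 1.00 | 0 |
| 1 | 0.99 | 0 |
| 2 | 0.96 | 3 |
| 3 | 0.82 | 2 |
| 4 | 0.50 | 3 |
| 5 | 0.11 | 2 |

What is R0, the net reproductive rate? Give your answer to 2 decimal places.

lx·mx by age: 0, 0, 2.88, 1.64, 1.5, 0.22
R0 = Σ lx·mx = 6.24 → 6.24

6.24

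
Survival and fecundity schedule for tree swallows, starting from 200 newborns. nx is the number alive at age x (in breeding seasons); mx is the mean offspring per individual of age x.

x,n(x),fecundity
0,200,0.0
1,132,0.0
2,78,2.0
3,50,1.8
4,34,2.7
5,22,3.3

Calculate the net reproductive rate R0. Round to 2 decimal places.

lx = nx/n0 = nx/200: 1, 0.66, 0.39, 0.25, 0.17, 0.11
lx·mx by age: 0, 0, 0.78, 0.45, 0.459, 0.363
R0 = Σ lx·mx = 2.052 → 2.05

2.05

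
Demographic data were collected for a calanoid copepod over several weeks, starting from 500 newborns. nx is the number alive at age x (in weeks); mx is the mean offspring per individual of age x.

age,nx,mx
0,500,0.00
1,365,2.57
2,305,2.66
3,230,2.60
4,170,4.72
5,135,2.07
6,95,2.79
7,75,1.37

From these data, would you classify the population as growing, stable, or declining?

growing

lx = nx/n0 = nx/500: 1, 0.73, 0.61, 0.46, 0.34, 0.27, 0.19, 0.15
R0 = Σ lx·mx = 0 + 1.8761 + 1.6226 + 1.196 + 1.6048 + 0.5589 + 0.5301 + 0.2055 = 7.594
R0 > 1, so the population is growing.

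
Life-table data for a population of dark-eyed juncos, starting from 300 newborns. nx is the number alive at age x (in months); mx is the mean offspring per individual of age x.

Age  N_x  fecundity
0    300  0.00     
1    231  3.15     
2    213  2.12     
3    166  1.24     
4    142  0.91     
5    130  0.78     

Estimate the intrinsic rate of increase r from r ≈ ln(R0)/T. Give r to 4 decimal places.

lx = nx/n0 = nx/300: 1, 0.77, 0.71, 0.55333…, 0.47333…, 0.43333…
R0 = Σ lx·mx = 0 + 2.4255 + 1.5052 + 0.68613… + 0.43073… + 0.338… = 5.385567…
Σ x·lx·mx = 10.907233…; T = 10.907233…/5.385567… = 2.02527…
r ≈ ln(R0)/T = ln(5.385567…)/2.02527… = 0.831357… → 0.8314

0.8314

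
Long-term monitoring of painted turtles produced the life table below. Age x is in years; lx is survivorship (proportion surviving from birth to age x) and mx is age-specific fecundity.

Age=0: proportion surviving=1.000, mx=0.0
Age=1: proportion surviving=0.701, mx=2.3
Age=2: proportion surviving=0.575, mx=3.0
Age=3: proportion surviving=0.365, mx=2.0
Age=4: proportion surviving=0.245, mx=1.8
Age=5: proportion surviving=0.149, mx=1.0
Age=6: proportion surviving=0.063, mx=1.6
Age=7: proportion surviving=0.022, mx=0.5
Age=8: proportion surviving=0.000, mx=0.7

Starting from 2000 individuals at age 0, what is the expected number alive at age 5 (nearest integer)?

Expected survivors = N0 · l_5 = 2000 × 0.149 = 298 → 298

298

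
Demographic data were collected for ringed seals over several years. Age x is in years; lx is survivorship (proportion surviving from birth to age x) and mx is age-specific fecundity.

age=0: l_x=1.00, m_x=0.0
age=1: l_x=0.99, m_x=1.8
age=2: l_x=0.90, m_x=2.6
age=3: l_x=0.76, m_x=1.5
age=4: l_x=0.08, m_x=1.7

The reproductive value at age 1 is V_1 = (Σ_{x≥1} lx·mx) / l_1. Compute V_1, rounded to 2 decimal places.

5.45

lx·mx for x ≥ 1: 1.782, 2.34, 1.14, 0.136 → sum = 5.398
V_1 = 5.398 / l_1 = 5.398 / 0.99 = 5.452525… → 5.45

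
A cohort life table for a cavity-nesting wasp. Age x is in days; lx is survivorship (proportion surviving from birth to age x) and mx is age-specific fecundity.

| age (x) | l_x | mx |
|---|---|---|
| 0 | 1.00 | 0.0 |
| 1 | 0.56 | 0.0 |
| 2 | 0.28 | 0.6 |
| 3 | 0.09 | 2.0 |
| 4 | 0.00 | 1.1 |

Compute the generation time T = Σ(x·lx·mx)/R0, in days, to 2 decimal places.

lx·mx: 0, 0, 0.168, 0.18, 0 → R0 = 0.348
x·lx·mx: 0, 0, 0.336, 0.54, 0 → Σ = 0.876
T = 0.876 / 0.348 = 2.517241… → 2.52

2.52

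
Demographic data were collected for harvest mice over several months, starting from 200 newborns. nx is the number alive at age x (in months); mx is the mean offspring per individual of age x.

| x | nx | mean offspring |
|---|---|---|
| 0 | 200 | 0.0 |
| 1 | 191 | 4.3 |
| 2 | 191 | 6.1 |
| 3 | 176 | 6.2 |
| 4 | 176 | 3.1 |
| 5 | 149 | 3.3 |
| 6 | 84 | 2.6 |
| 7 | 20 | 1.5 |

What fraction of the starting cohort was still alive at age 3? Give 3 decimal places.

0.880

l_3 = n_3/n_0 = 176/200 = 0.88 → 0.880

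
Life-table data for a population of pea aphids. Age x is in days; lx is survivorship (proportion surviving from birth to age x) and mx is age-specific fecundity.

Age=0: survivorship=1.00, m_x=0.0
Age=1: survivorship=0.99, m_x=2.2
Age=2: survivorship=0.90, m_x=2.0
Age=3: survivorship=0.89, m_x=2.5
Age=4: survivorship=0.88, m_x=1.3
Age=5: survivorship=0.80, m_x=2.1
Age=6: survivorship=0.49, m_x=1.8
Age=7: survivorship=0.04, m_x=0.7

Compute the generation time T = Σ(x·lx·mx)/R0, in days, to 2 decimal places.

lx·mx: 0, 2.178, 1.8, 2.225, 1.144, 1.68, 0.882, 0.028 → R0 = 9.937
x·lx·mx: 0, 2.178, 3.6, 6.675, 4.576, 8.4, 5.292, 0.196 → Σ = 30.917
T = 30.917 / 9.937 = 3.111301… → 3.11

3.11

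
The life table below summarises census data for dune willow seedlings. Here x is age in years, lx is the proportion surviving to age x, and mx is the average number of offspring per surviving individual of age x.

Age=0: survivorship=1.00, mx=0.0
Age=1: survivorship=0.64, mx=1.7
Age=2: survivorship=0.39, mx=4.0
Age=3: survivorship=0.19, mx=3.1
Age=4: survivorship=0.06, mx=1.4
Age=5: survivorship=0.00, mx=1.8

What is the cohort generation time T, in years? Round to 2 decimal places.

lx·mx: 0, 1.088, 1.56, 0.589, 0.084, 0 → R0 = 3.321
x·lx·mx: 0, 1.088, 3.12, 1.767, 0.336, 0 → Σ = 6.311
T = 6.311 / 3.321 = 1.900331… → 1.90

1.90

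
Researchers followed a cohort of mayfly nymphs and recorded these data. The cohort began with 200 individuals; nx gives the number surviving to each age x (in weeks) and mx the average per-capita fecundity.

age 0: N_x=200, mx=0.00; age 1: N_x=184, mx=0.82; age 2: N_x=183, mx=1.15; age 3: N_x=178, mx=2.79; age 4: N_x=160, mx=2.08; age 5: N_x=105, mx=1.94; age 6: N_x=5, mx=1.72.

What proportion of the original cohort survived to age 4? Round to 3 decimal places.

0.800

l_4 = n_4/n_0 = 160/200 = 0.8 → 0.800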